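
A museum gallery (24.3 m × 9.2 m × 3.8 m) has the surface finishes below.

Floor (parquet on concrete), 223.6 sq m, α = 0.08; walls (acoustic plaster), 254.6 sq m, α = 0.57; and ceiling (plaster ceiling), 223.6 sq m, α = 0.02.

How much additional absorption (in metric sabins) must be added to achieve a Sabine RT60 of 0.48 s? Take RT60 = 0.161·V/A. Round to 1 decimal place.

117.5 sabins

Total absorption A₁ = 223.6*0.08 + 254.6*0.57 + 223.6*0.02
  = 17.888 + 145.122 + 4.472 = 167.482 sq m sabins.
Target A₂ = 0.161·849.528/0.48 = 284.946 sabins (V = 849.528 m³).
ΔA = A₂ − A₁ = 284.946 − 167.482 = 117.5 sabins.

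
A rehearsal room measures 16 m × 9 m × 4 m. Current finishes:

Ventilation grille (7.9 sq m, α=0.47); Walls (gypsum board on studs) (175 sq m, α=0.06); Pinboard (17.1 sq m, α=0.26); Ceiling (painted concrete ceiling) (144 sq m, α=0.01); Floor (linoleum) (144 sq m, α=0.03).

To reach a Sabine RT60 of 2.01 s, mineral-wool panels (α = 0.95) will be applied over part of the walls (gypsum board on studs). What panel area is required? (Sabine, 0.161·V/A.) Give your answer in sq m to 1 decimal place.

24.4

Total absorption A₁ = 7.9×0.47 + 175×0.06 + 17.1×0.26 + 144×0.01 + 144×0.03
  = 3.713 + 10.500 + 4.446 + 1.440 + 4.320 = 24.419 sq m sabins.
Required A₂ = 0.161·576/2.01 = 46.137 sabins.
Absorption to add: 46.137 − 24.419 = 21.718 sabins.
Net gain per sq m: Δα = 0.95 − 0.06 = 0.89.
Area = ΔA/Δα = 21.718/0.89 = 24.4 sq m.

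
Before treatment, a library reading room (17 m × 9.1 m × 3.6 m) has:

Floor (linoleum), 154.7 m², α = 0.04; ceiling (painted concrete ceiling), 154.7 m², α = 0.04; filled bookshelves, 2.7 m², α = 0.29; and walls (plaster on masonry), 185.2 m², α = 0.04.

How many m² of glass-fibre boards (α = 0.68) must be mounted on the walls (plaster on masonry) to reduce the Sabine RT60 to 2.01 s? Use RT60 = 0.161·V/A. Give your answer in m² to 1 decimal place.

37.6

A₁ = Σ Sᵢαᵢ = 154.7×0.04 + 154.7×0.04 + 2.7×0.29 + 185.2×0.04 = 20.567 sabins.
V = 556.92 m³. Target absorption A₂ = 0.161 × 556.92 / 2.01 = 44.609 sabins.
ΔA needed = 44.609 − 20.567 = 24.042 sabins.
Net gain per m²: Δα = 0.68 − 0.04 = 0.64.
Panel area = 24.042 / 0.64 = 37.6 m².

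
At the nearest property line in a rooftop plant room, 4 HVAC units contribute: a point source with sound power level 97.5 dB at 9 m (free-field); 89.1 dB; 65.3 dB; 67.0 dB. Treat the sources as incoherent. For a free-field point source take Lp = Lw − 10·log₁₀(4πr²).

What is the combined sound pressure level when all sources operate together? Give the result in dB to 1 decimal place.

Source at 9 m: Lp = 97.5 − 10·log₁₀(4π·9²) = 97.5 − 10·log₁₀(1017.876) = 67.4 dB.
Sum in the linear (power) domain: Σ 10^(Lᵢ/10) = 10^(67.4/10) + 10^(89.1/10) + 10^(65.3/10) + 10^(67.0/10) = 8.267e+08.
L_total = 10·log₁₀(8.267e+08) = 89.2 dB.

89.2 dB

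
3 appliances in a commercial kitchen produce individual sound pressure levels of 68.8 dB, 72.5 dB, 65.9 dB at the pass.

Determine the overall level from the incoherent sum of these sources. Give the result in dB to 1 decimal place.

74.7 dB

Σ 10^(Lᵢ/10) = 2.926e+07.
Combined level = 10 log₁₀(2.926e+07) = 74.7 dB.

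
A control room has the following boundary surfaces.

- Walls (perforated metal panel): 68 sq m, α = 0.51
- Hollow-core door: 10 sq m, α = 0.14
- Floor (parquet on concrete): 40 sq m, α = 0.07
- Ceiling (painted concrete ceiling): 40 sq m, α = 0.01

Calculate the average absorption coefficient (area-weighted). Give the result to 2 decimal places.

S = Σ Sᵢ = 68 + 10 + 40 + 40 = 158.0 sq m.
Σ(Sᵢαᵢ) = 68×0.51 + 10×0.14 + 40×0.07 + 40×0.01 = 39.280.
ᾱ = 39.280 / 158.0 = 0.25.

0.25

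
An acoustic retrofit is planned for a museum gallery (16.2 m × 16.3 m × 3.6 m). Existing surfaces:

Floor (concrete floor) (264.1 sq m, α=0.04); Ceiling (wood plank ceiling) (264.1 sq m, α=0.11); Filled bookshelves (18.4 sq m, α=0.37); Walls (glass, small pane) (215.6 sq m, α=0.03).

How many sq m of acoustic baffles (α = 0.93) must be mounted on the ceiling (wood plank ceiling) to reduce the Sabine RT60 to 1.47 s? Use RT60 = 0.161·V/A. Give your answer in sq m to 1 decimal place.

Total absorption A₁ = 264.1·0.04 + 264.1·0.11 + 18.4·0.37 + 215.6·0.03
  = 10.564 + 29.051 + 6.808 + 6.468 = 52.891 sq m sabins.
V = 950.616 m³. Target absorption A₂ = 0.161 × 950.616 / 1.47 = 104.115 sabins.
Absorption to add: 104.115 − 52.891 = 51.224 sabins.
Each sq m of panel replacing the ceiling (wood plank ceiling) adds (0.93 − 0.11) = 0.82 sabins.
Panel area = 51.224 / 0.82 = 62.5 sq m.

62.5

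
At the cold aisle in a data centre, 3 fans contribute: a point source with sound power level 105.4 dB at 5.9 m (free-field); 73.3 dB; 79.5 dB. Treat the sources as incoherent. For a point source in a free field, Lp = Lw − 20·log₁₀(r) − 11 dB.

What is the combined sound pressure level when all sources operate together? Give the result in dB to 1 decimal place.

Source at 5.9 m: Lp = 105.4 − 20·log₁₀(5.9) − 11 = 79.0 dB.
Sum in the linear (power) domain: Σ 10^(Lᵢ/10) = 10^(79.0/10) + 10^(73.3/10) + 10^(79.5/10) = 1.899e+08.
L_total = 10·log₁₀(1.899e+08) = 82.8 dB.

82.8 dB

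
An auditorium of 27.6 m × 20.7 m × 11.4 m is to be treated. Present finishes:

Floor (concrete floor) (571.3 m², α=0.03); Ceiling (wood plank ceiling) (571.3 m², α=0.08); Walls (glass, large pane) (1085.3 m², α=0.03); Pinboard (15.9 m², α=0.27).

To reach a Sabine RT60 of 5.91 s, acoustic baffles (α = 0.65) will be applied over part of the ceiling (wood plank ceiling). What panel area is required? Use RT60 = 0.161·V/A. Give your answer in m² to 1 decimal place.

A₁ = Σ Sᵢαᵢ = 571.3*0.03 + 571.3*0.08 + 1085.3*0.03 + 15.9*0.27 = 99.695 sabins.
V = 6513.048 m³. Target absorption A₂ = 0.161 × 6513.048 / 5.91 = 177.428 sabins.
ΔA needed = 177.428 − 99.695 = 77.733 sabins.
Net gain per m²: Δα = 0.65 − 0.08 = 0.57.
Area = ΔA/Δα = 77.733/0.57 = 136.4 m².

136.4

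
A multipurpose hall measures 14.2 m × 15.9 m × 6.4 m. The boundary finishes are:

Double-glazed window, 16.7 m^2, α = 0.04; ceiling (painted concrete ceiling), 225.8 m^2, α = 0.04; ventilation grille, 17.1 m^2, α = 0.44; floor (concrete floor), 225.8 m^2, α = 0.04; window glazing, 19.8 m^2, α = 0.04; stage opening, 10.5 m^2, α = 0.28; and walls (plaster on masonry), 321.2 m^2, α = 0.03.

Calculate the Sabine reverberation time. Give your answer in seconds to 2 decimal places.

Equivalent absorption area: A = 16.7×0.04 + 225.8×0.04 + 17.1×0.44 + 225.8×0.04 + 19.8×0.04 + 10.5×0.28 + 321.2×0.03 = 39.624 m^2.
V = 14.2·15.9·6.4 = 1444.992 m³.
Sabine: RT60 = 0.161 × 1444.992 / 39.624 = 5.87 s.

5.87 s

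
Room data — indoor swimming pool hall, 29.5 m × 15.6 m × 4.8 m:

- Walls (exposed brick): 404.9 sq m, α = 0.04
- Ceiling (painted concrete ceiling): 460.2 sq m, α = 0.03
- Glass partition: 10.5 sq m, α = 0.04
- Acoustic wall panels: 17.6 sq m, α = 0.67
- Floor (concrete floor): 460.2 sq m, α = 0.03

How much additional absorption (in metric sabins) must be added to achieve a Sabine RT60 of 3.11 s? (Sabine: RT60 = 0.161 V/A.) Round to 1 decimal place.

Summing Sᵢαᵢ: 16.196 + 13.806 + 0.420 + 11.792 + 13.806 → A₁ = 56.020 sabins.
V = 2208.96 m³. Required absorption A₂ = 0.161 × 2208.96 / 3.11 = 114.355 sabins.
Shortfall: 114.355 − 56.020 = 58.3 sabins.

58.3 sabins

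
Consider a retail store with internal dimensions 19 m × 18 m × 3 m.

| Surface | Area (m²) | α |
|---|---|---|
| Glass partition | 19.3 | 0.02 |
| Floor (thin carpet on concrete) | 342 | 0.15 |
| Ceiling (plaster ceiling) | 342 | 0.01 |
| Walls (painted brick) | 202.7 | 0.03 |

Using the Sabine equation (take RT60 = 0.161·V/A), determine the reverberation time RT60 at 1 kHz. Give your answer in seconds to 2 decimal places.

Summing Sᵢαᵢ: 0.386 + 51.300 + 3.420 + 6.081 → A = 61.187 sabins.
Volume V = 19 × 18 × 3 = 1026 m³.
T = 0.161 V/A = 0.161·1026/61.187 = 2.70 s.

2.70 sec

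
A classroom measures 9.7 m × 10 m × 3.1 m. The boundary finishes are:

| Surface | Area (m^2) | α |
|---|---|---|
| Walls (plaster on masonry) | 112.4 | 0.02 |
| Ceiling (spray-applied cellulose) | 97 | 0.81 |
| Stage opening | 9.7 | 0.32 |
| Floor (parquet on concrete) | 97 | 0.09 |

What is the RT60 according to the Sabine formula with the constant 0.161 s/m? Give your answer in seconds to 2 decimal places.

0.52 s

Total absorption A = 112.4·0.02 + 97·0.81 + 9.7·0.32 + 97·0.09
  = 2.248 + 78.570 + 3.104 + 8.730 = 92.652 m^2 sabins.
Volume V = 9.7 × 10 × 3.1 = 300.7 m³.
Sabine: RT60 = 0.161 × 300.7 / 92.652 = 0.52 s.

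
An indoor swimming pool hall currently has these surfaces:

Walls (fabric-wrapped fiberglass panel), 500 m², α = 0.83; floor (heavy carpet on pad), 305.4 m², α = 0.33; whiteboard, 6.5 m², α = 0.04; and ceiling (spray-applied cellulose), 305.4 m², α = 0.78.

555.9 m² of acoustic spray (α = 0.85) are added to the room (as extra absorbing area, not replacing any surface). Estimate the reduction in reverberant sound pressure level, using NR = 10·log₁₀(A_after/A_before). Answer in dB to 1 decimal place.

Total absorption A_before = 500·0.83 + 305.4·0.33 + 6.5·0.04 + 305.4·0.78
  = 415.000 + 100.782 + 0.260 + 238.212 = 754.254 m² sabins.
Treatment contributes 555.9·0.85 = 472.515 sabins.
A_after = 754.254 + 472.515 = 1226.769 sabins.
NR = 10·log₁₀(1226.769/754.254) = 2.1 dB.

2.1 dB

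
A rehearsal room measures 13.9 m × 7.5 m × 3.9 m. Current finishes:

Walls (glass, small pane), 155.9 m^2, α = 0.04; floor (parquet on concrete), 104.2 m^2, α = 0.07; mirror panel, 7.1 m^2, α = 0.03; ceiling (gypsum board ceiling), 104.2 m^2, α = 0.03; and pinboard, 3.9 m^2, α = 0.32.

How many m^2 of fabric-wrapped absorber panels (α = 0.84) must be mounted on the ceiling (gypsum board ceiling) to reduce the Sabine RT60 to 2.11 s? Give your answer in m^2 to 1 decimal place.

Summing Sᵢαᵢ: 6.236 + 7.294 + 0.213 + 3.126 + 1.248 → A₁ = 18.117 sabins.
V = 406.575 m³. Target absorption A₂ = 0.161 × 406.575 / 2.11 = 31.023 sabins.
Absorption to add: 31.023 − 18.117 = 12.906 sabins.
Net gain per m^2: Δα = 0.84 − 0.03 = 0.81.
Area = ΔA/Δα = 12.906/0.81 = 15.9 m^2.

15.9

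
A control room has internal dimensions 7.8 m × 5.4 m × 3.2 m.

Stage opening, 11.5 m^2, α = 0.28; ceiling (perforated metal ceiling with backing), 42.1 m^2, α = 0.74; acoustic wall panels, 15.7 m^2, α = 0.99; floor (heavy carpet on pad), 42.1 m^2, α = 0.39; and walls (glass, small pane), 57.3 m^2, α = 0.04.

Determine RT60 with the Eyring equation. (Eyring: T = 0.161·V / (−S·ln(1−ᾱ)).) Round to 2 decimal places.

0.25 sec

S = Σ Sᵢ = 168.7 m^2.
Σ(Sᵢαᵢ) = 11.5×0.28 + 42.1×0.74 + 15.7×0.99 + 42.1×0.39 + 57.3×0.04 = 68.628.
ᾱ = 68.628 / 168.7 = 0.4068.
Eyring denominator: −S ln(1−ᾱ) = 88.099.
V = 7.8 × 5.4 × 3.2 = 134.784 m³.
RT60 = 0.161 × 134.784 / 88.099 = 0.25 s.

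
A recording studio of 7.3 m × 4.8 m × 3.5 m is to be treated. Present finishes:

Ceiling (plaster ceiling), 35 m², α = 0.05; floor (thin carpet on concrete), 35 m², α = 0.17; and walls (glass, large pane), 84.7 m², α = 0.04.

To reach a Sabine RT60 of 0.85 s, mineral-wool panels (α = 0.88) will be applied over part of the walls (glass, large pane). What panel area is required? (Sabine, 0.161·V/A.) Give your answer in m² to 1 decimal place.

14.5

Summing Sᵢαᵢ: 1.750 + 5.950 + 3.388 → A₁ = 11.088 sabins.
Required A₂ = 0.161·122.64/0.85 = 23.229 sabins.
ΔA needed = 23.229 − 11.088 = 12.141 sabins.
Net gain per m²: Δα = 0.88 − 0.04 = 0.84.
Panel area = 12.141 / 0.84 = 14.5 m².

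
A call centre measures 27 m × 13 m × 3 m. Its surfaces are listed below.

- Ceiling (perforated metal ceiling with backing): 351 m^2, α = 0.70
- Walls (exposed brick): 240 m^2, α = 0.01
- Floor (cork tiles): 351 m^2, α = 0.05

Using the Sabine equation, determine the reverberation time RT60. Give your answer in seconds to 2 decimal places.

Total absorption A = 351×0.70 + 240×0.01 + 351×0.05
  = 245.700 + 2.400 + 17.550 = 265.650 m^2 sabins.
V = 27·13·3 = 1053 m³.
Sabine: RT60 = 0.161 × 1053 / 265.650 = 0.64 s.

0.64 sec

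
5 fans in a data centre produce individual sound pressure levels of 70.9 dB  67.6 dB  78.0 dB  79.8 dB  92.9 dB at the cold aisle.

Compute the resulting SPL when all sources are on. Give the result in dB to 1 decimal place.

93.3 dB

Converting to relative power and adding: 10^(70.9/10) + 10^(67.6/10) + 10^(78.0/10) + 10^(79.8/10) + 10^(92.9/10) = 2.126e+09.
L_total = 10·log₁₀(2.126e+09) = 93.3 dB.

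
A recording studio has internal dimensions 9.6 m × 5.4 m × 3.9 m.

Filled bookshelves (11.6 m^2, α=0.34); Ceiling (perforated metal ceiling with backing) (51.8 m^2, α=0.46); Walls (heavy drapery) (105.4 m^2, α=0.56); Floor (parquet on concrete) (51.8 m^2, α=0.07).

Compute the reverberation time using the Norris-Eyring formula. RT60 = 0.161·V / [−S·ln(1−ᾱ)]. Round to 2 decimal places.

S = Σ Sᵢ = 220.6 m^2.
Σ(Sᵢαᵢ) = 11.6×0.34 + 51.8×0.46 + 105.4×0.56 + 51.8×0.07 = 90.422.
ᾱ = 90.422 / 220.6 = 0.4099.
−S·ln(1−ᾱ) = −220.6 × ln(1 − 0.4099) = 116.358.
V = 9.6 × 5.4 × 3.9 = 202.176 m³.
T = 0.161·V/[−S·ln(1−ᾱ)] = 0.161·202.176/116.358 = 0.28 s.

0.28 s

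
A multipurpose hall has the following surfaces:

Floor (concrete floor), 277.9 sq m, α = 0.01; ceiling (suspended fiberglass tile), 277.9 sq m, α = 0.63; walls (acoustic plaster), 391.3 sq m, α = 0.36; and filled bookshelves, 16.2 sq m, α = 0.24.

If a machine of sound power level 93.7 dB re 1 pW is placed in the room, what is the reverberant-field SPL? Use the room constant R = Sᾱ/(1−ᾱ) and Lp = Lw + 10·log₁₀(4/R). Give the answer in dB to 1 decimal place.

72.9 dB

Σ(Sᵢαᵢ) = 277.9×0.01 + 277.9×0.63 + 391.3×0.36 + 16.2×0.24 = 322.612; total area S = 963.3 sq m.
ᾱ = 322.612/963.3 = 0.3349; R = Sᾱ/(1−ᾱ) = 322.612/(1−0.3349) = 485.058 sq m.
Lp = Lw + 10 log₁₀(4/R) = 93.7 -20.84 = 72.9 dB.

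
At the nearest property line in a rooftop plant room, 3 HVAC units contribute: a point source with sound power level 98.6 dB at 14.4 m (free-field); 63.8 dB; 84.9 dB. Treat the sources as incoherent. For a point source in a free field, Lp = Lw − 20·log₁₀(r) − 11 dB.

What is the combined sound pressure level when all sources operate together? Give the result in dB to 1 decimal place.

85.0 dB

Source at 14.4 m: Lp = 98.6 − 20·log₁₀(14.4) − 11 = 64.4 dB.
Sum in the linear (power) domain: Σ 10^(Lᵢ/10) = 10^(64.4/10) + 10^(63.8/10) + 10^(84.9/10) = 3.142e+08.
Back to dB: 10·log₁₀ Σ = 85.0 dB.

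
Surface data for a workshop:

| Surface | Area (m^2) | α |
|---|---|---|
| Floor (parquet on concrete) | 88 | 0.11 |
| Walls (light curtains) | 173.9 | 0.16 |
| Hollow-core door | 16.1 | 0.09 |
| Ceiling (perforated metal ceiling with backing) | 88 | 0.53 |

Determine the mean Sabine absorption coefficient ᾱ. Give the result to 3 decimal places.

0.234

Total surface area S = 366.0 m^2.
A = 88·0.11 + 173.9·0.16 + 16.1·0.09 + 88·0.53 = 85.593 sabins.
ᾱ = 85.593 / 366.0 = 0.234.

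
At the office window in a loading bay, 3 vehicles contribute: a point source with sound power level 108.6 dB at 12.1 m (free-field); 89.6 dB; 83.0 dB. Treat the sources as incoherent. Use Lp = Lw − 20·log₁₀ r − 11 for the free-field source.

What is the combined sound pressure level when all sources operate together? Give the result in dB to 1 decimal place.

Source at 12.1 m: Lp = 108.6 − 20·log₁₀(12.1) − 11 = 75.9 dB.
Sum in the linear (power) domain: Σ 10^(Lᵢ/10) = 10^(75.9/10) + 10^(89.6/10) + 10^(83.0/10) = 1.15e+09.
L_total = 10·log₁₀(1.15e+09) = 90.6 dB.

90.6 dB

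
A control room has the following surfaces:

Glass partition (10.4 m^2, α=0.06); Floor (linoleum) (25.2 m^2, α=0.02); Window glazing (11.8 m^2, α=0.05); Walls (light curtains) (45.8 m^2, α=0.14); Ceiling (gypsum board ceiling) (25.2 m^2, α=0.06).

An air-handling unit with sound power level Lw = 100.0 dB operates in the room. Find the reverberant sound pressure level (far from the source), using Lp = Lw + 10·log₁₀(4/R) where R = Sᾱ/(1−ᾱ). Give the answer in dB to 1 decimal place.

95.8 dB

A = 9.642 sabins; S = 118.4 m^2.
ᾱ = 0.0814, so room constant R = A/(1−ᾱ) = 10.496 m^2.
Lp = Lw + 10 log₁₀(4/R) = 100.0 -4.19 = 95.8 dB.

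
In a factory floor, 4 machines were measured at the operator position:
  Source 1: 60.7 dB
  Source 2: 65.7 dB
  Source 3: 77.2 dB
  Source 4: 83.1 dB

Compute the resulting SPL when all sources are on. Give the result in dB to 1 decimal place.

Σ 10^(Lᵢ/10) = 2.615e+08.
Back to dB: 10·log₁₀ Σ = 84.2 dB.

84.2 dB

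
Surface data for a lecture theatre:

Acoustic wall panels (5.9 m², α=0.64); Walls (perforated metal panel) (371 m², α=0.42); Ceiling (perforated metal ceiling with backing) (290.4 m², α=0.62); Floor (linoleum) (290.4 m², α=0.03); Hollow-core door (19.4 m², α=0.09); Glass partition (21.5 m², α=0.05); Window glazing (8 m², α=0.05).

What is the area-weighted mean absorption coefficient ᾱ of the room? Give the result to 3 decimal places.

0.349

S = Σ Sᵢ = 5.9 + 371 + 290.4 + 290.4 + 19.4 + 21.5 + 8 = 1006.6 m².
A = 5.9*0.64 + 371*0.42 + 290.4*0.62 + 290.4*0.03 + 19.4*0.09 + 21.5*0.05 + 8*0.05 = 351.577 sabins.
ᾱ = A/S = 0.349.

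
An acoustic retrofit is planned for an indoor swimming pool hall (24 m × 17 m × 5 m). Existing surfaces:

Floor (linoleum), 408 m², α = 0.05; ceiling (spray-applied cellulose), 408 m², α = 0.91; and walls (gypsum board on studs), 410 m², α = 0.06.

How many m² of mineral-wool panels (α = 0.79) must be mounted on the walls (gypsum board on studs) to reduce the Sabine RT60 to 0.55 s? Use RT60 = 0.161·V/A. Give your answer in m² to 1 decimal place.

Total absorption A₁ = 408×0.05 + 408×0.91 + 410×0.06
  = 20.400 + 371.280 + 24.600 = 416.280 m² sabins.
Required A₂ = 0.161·2040/0.55 = 597.164 sabins.
ΔA needed = 597.164 − 416.280 = 180.884 sabins.
Net gain per m²: Δα = 0.79 − 0.06 = 0.73.
Area = ΔA/Δα = 180.884/0.73 = 247.8 m².

247.8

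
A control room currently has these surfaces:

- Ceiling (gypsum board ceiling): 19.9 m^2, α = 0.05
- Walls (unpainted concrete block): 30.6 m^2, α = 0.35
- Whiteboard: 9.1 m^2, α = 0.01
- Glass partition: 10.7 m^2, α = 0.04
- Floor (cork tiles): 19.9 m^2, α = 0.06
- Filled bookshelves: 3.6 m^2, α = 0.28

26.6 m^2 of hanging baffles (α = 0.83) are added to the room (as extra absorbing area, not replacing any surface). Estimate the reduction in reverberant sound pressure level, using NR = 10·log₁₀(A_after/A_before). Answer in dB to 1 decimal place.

Equivalent absorption area: A_before = 19.9·0.05 + 30.6·0.35 + 9.1·0.01 + 10.7·0.04 + 19.9·0.06 + 3.6·0.28 = 14.426 m^2.
Treatment contributes 26.6·0.83 = 22.078 sabins.
A_after = 14.426 + 22.078 = 36.504 sabins.
NR = 10·log₁₀(36.504/14.426) = 4.0 dB.

4.0 dB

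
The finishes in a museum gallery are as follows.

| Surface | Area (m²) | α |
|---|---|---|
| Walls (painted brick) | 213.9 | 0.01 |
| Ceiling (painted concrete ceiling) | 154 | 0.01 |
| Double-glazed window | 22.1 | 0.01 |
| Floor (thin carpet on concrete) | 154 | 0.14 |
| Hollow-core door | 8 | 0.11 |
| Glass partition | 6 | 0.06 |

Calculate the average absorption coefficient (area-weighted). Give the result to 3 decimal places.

S = Σ Sᵢ = 213.9 + 154 + 22.1 + 154 + 8 + 6 = 558.0 m².
A = 213.9*0.01 + 154*0.01 + 22.1*0.01 + 154*0.14 + 8*0.11 + 6*0.06 = 26.700 sabins.
ᾱ = 26.700 / 558.0 = 0.048.

0.048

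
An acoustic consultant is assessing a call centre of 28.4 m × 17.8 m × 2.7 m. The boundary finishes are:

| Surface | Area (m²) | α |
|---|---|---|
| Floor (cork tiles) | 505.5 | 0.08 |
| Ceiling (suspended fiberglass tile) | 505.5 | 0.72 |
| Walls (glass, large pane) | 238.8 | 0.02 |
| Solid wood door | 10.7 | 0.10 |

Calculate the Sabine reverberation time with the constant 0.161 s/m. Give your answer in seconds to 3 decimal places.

0.536 s

A = Σ Sᵢαᵢ = 505.5·0.08 + 505.5·0.72 + 238.8·0.02 + 10.7·0.10 = 410.246 sabins.
Room volume: 1364.904 m³.
Sabine: RT60 = 0.161 × 1364.904 / 410.246 = 0.536 s.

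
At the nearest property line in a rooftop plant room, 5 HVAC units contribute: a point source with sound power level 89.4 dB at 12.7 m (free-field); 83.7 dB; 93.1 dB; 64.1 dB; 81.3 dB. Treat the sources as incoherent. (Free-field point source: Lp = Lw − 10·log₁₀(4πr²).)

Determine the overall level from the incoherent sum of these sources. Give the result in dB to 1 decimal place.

93.8 dB

Source at 12.7 m: Lp = 89.4 − 10·log₁₀(4π·12.7²) = 89.4 − 10·log₁₀(2026.830) = 56.3 dB.
Sum in the linear (power) domain: Σ 10^(Lᵢ/10) = 10^(56.3/10) + 10^(83.7/10) + 10^(93.1/10) + 10^(64.1/10) + 10^(81.3/10) = 2.414e+09.
Back to dB: 10·log₁₀ Σ = 93.8 dB.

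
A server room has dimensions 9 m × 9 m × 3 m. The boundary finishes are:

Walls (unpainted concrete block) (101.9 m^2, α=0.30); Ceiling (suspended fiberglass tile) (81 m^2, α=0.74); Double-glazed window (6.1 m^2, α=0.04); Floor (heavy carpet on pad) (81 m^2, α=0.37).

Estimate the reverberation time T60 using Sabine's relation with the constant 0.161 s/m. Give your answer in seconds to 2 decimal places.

0.32 sec

Equivalent absorption area: A = 101.9*0.30 + 81*0.74 + 6.1*0.04 + 81*0.37 = 120.724 m^2.
Room volume: 243 m³.
RT60 = 0.161 · V / A = 0.161 × 243 / 120.724 = 0.32 s.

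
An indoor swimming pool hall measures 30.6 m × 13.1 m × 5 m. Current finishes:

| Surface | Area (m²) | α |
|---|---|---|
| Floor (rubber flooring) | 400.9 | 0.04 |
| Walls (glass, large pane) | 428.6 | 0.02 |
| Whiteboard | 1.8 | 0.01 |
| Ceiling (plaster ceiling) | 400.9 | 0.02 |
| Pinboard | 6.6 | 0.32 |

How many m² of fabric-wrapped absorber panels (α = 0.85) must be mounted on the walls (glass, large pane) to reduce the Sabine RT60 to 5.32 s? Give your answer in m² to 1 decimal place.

31.2

Equivalent absorption area: A₁ = 400.9*0.04 + 428.6*0.02 + 1.8*0.01 + 400.9*0.02 + 6.6*0.32 = 34.756 m².
Required A₂ = 0.161·2004.3/5.32 = 60.656 sabins.
Absorption to add: 60.656 − 34.756 = 25.900 sabins.
Net gain per m²: Δα = 0.85 − 0.02 = 0.83.
Area = ΔA/Δα = 25.900/0.83 = 31.2 m².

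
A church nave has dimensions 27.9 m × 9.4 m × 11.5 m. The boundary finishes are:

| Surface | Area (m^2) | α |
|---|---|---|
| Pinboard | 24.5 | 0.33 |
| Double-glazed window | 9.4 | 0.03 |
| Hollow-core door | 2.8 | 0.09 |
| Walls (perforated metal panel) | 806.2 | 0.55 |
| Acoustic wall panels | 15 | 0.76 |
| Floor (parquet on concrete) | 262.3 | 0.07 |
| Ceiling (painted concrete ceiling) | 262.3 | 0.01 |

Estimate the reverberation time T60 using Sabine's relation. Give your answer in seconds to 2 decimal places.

Total absorption A = 24.5·0.33 + 9.4·0.03 + 2.8·0.09 + 806.2·0.55 + 15·0.76 + 262.3·0.07 + 262.3·0.01
  = 8.085 + 0.282 + 0.252 + 443.410 + 11.400 + 18.361 + 2.623 = 484.413 m^2 sabins.
Volume V = 27.9 × 9.4 × 11.5 = 3015.99 m³.
Sabine: RT60 = 0.161 × 3015.99 / 484.413 = 1.00 s.

1.00 s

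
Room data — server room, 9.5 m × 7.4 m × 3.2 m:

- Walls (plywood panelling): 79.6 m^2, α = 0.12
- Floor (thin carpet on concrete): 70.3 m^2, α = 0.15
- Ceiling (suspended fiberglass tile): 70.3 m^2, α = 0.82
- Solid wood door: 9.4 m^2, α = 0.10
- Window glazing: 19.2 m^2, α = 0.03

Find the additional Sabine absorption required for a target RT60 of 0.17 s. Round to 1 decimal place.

133.8 sabins

Total absorption A₁ = 79.6×0.12 + 70.3×0.15 + 70.3×0.82 + 9.4×0.10 + 19.2×0.03
  = 9.552 + 10.545 + 57.646 + 0.940 + 0.576 = 79.259 m^2 sabins.
For T = 0.17 s, need A₂ = 0.161·V/T = 0.161·224.96/0.17 = 213.050 sabins.
Additional absorption ΔA = 213.050 − 79.259 = 133.8 sabins.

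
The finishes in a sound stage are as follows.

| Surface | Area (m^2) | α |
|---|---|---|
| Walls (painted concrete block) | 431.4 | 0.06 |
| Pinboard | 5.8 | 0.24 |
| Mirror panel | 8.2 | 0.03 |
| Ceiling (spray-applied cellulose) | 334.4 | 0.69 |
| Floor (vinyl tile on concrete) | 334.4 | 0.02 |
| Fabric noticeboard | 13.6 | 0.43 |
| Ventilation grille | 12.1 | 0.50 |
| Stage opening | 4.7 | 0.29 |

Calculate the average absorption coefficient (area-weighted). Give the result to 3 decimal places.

0.243

Total surface area S = 1144.6 m^2.
Σ(Sᵢαᵢ) = 431.4·0.06 + 5.8·0.24 + 8.2·0.03 + 334.4·0.69 + 334.4·0.02 + 13.6·0.43 + 12.1·0.50 + 4.7·0.29 = 278.207.
ᾱ = 278.207 / 1144.6 = 0.243.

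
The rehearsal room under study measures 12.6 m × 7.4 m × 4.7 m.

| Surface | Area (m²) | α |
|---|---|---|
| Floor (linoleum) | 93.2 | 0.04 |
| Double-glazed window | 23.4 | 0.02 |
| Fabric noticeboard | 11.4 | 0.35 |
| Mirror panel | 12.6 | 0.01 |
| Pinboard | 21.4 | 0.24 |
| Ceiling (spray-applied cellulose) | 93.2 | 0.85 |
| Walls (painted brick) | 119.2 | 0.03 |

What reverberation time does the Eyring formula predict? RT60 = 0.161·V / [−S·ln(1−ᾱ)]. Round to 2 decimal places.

0.63 s

S = Σ Sᵢ = 374.4 m².
Σ(Sᵢαᵢ) = 93.2×0.04 + 23.4×0.02 + 11.4×0.35 + 12.6×0.01 + 21.4×0.24 + 93.2×0.85 + 119.2×0.03 = 96.244.
Mean coefficient ᾱ = A/S = 0.2571.
Eyring denominator: −S ln(1−ᾱ) = 111.269.
V = 12.6 × 7.4 × 4.7 = 438.228 m³.
RT60 = 0.161 × 438.228 / 111.269 = 0.63 s.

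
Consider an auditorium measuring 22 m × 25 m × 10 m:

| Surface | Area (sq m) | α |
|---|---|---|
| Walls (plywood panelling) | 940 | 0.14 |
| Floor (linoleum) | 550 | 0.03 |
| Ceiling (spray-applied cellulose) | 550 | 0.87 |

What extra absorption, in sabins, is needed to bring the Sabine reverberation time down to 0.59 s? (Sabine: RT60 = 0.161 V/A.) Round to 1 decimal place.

874.2 sabins

Equivalent absorption area: A₁ = 940*0.14 + 550*0.03 + 550*0.87 = 626.600 sq m.
For T = 0.59 s, need A₂ = 0.161·V/T = 0.161·5500/0.59 = 1500.847 sabins.
Additional absorption ΔA = 1500.847 − 626.600 = 874.2 sabins.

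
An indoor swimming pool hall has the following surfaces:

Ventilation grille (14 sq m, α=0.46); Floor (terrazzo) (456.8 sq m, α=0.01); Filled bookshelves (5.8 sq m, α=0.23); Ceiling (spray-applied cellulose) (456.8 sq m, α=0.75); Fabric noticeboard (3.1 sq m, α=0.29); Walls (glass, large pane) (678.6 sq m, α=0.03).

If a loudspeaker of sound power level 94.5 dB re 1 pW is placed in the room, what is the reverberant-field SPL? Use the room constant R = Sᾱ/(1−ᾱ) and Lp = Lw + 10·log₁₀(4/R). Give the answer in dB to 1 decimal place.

Σ(Sᵢαᵢ) = 14·0.46 + 456.8·0.01 + 5.8·0.23 + 456.8·0.75 + 3.1·0.29 + 678.6·0.03 = 376.199; total area S = 1615.1 sq m.
ᾱ = 376.199/1615.1 = 0.2329; R = Sᾱ/(1−ᾱ) = 376.199/(1−0.2329) = 490.417 sq m.
Lp = 94.5 + 10·log₁₀(4/490.417) = 94.5 + (-20.89) = 73.6 dB.

73.6 dB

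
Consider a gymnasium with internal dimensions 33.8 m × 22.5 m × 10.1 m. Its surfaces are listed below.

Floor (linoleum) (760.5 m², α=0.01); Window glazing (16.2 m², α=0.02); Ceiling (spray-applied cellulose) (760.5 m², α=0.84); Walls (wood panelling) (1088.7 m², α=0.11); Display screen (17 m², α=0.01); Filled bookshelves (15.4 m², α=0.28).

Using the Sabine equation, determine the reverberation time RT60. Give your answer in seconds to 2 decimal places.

1.60 s

Equivalent absorption area: A = 760.5×0.01 + 16.2×0.02 + 760.5×0.84 + 1088.7×0.11 + 17×0.01 + 15.4×0.28 = 770.988 m².
Volume V = 33.8 × 22.5 × 10.1 = 7681.05 m³.
T = 0.161 V/A = 0.161·7681.05/770.988 = 1.60 s.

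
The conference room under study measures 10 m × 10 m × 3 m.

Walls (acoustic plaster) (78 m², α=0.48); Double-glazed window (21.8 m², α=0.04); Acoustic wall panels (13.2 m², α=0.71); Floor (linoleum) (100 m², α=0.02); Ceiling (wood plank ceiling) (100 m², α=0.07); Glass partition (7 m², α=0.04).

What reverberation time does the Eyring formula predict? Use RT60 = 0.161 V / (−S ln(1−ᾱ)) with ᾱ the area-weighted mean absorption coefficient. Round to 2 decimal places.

0.77 sec

S = Σ Sᵢ = 320.0 m².
Absorption A = 78·0.48 + 21.8·0.04 + 13.2·0.71 + 100·0.02 + 100·0.07 + 7·0.04 = 56.964 sabins.
ᾱ = 56.964 / 320.0 = 0.1780.
−S·ln(1−ᾱ) = −320.0 × ln(1 − 0.1780) = 62.725.
V = 10 × 10 × 3 = 300 m³.
RT60 = 0.161 × 300 / 62.725 = 0.77 s.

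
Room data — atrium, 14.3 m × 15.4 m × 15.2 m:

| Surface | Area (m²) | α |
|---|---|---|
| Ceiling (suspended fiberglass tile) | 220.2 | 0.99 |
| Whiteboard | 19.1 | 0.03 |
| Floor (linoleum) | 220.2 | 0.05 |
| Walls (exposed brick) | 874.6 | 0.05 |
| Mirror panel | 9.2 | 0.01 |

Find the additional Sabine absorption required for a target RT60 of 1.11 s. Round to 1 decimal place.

212.1 sabins

A₁ = Σ Sᵢαᵢ = 220.2×0.99 + 19.1×0.03 + 220.2×0.05 + 874.6×0.05 + 9.2×0.01 = 273.403 sabins.
Target A₂ = 0.161·3347.344/1.11 = 485.516 sabins (V = 3347.344 m³).
Shortfall: 485.516 − 273.403 = 212.1 sabins.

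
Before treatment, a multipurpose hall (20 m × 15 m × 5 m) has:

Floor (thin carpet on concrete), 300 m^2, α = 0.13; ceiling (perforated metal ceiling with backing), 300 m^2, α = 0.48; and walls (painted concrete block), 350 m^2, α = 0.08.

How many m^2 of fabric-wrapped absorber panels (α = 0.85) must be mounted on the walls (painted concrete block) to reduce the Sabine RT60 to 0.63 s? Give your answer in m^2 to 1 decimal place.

223.8

A₁ = Σ Sᵢαᵢ = 300×0.13 + 300×0.48 + 350×0.08 = 211.000 sabins.
Required A₂ = 0.161·1500/0.63 = 383.333 sabins.
ΔA needed = 383.333 − 211.000 = 172.333 sabins.
Each m^2 of panel replacing the walls (painted concrete block) adds (0.85 − 0.08) = 0.77 sabins.
Panel area = 172.333 / 0.77 = 223.8 m^2.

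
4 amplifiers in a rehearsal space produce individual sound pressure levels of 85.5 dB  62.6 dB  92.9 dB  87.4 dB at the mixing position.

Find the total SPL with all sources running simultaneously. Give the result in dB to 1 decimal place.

Sum in the linear (power) domain: Σ 10^(Lᵢ/10) = 10^(85.5/10) + 10^(62.6/10) + 10^(92.9/10) + 10^(87.4/10) = 2.856e+09.
L_total = 10·log₁₀(2.856e+09) = 94.6 dB.

94.6 dB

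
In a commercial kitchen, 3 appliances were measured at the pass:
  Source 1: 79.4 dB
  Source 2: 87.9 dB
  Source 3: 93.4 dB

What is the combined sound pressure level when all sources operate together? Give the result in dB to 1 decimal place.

94.6 dB

Sum in the linear (power) domain: Σ 10^(Lᵢ/10) = 10^(79.4/10) + 10^(87.9/10) + 10^(93.4/10) = 2.891e+09.
Combined level = 10 log₁₀(2.891e+09) = 94.6 dB.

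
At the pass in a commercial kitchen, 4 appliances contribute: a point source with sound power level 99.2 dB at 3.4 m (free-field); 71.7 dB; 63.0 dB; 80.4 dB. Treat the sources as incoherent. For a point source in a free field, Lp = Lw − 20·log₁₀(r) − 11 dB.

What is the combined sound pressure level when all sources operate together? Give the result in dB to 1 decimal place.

Source at 3.4 m: Lp = 99.2 − 20·log₁₀(3.4) − 11 = 77.6 dB.
Converting to relative power and adding: 10^(77.6/10) + 10^(71.7/10) + 10^(63.0/10) + 10^(80.4/10) = 1.84e+08.
Back to dB: 10·log₁₀ Σ = 82.6 dB.

82.6 dB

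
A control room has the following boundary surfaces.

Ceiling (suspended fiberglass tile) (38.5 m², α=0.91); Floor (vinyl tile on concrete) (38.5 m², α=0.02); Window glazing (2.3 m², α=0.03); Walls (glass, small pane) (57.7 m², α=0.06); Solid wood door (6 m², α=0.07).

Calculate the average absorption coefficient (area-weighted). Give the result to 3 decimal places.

0.278

Total surface area S = 143.0 m².
Σ(Sᵢαᵢ) = 38.5×0.91 + 38.5×0.02 + 2.3×0.03 + 57.7×0.06 + 6×0.07 = 39.756.
ᾱ = A/S = 0.278.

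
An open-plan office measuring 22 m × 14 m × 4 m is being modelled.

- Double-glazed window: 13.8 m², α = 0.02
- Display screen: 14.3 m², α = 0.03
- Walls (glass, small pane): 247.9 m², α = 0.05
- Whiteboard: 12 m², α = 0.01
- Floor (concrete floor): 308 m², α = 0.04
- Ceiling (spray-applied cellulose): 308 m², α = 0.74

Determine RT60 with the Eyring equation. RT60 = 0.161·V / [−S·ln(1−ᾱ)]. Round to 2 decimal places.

0.67 s

S = Σ Sᵢ = 904.0 m².
Σ(Sᵢαᵢ) = 13.8×0.02 + 14.3×0.03 + 247.9×0.05 + 12×0.01 + 308×0.04 + 308×0.74 = 253.460.
ᾱ = 253.460 / 904.0 = 0.2804.
−S·ln(1−ᾱ) = −904.0 × ln(1 − 0.2804) = 297.470.
V = 22 × 14 × 4 = 1232 m³.
T = 0.161·V/[−S·ln(1−ᾱ)] = 0.161·1232/297.470 = 0.67 s.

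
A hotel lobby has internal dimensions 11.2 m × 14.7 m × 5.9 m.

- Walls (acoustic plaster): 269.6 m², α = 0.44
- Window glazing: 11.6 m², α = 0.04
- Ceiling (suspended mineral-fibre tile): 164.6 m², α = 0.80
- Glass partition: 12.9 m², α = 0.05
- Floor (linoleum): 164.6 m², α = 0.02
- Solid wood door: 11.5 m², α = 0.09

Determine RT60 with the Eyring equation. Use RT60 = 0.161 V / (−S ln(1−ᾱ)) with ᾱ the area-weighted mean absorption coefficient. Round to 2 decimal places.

S = Σ Sᵢ = 634.8 m².
Absorption A = 269.6×0.44 + 11.6×0.04 + 164.6×0.80 + 12.9×0.05 + 164.6×0.02 + 11.5×0.09 = 255.740 sabins.
Mean coefficient ᾱ = A/S = 0.4029.
−S·ln(1−ᾱ) = −634.8 × ln(1 − 0.4029) = 327.348.
V = 11.2 × 14.7 × 5.9 = 971.376 m³.
RT60 = 0.161 × 971.376 / 327.348 = 0.48 s.

0.48 s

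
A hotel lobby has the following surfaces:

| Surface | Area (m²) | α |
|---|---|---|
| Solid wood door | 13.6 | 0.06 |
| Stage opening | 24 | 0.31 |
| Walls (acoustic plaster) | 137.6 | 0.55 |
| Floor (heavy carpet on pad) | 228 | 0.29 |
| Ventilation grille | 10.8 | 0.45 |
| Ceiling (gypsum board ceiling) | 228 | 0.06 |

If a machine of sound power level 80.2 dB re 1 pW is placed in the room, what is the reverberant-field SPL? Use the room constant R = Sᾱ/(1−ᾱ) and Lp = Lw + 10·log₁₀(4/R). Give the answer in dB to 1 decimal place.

Σ(Sᵢαᵢ) = 13.6·0.06 + 24·0.31 + 137.6·0.55 + 228·0.29 + 10.8·0.45 + 228·0.06 = 168.596; total area S = 642.0 m².
ᾱ = 168.596/642.0 = 0.2626; R = Sᾱ/(1−ᾱ) = 168.596/(1−0.2626) = 228.636 m².
Lp = Lw + 10 log₁₀(4/R) = 80.2 -17.57 = 62.6 dB.

62.6 dB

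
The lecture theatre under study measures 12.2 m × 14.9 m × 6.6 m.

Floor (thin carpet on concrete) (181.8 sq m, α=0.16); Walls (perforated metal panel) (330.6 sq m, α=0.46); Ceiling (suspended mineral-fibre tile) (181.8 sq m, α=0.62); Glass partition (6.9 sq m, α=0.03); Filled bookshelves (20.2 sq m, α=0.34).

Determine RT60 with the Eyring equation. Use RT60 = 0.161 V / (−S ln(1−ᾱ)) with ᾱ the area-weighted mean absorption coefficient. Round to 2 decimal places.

Total surface area S = 181.8 + 330.6 + 181.8 + 6.9 + 20.2 = 721.3 sq m.
Σ(Sᵢαᵢ) = 181.8×0.16 + 330.6×0.46 + 181.8×0.62 + 6.9×0.03 + 20.2×0.34 = 300.955.
ᾱ = 300.955 / 721.3 = 0.4172.
Eyring denominator: −S ln(1−ᾱ) = 389.438.
V = 12.2 × 14.9 × 6.6 = 1199.748 m³.
RT60 = 0.161 × 1199.748 / 389.438 = 0.50 s.

0.50 sec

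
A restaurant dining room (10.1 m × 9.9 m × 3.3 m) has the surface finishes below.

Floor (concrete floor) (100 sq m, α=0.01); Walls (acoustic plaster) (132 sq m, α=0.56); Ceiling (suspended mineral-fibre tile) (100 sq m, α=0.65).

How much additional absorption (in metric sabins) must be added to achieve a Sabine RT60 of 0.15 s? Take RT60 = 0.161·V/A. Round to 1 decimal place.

Equivalent absorption area: A₁ = 100*0.01 + 132*0.56 + 100*0.65 = 139.920 sq m.
For T = 0.15 s, need A₂ = 0.161·V/T = 0.161·329.967/0.15 = 354.165 sabins.
Shortfall: 354.165 − 139.920 = 214.2 sabins.

214.2 sabins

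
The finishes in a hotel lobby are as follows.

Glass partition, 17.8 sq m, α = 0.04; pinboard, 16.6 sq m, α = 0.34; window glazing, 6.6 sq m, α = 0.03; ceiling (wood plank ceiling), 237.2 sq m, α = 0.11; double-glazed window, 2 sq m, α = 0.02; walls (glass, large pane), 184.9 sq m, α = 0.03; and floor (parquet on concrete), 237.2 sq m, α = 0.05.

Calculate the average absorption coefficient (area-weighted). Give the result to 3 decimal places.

Total surface area S = 702.3 sq m.
A = 17.8*0.04 + 16.6*0.34 + 6.6*0.03 + 237.2*0.11 + 2*0.02 + 184.9*0.03 + 237.2*0.05 = 50.093 sabins.
ᾱ = A/S = 0.071.

0.071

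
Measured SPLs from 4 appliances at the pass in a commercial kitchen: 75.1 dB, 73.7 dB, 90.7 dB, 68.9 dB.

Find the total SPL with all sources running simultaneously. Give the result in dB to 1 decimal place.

Σ 10^(Lᵢ/10) = 1.238e+09.
Combined level = 10 log₁₀(1.238e+09) = 90.9 dB.

90.9 dB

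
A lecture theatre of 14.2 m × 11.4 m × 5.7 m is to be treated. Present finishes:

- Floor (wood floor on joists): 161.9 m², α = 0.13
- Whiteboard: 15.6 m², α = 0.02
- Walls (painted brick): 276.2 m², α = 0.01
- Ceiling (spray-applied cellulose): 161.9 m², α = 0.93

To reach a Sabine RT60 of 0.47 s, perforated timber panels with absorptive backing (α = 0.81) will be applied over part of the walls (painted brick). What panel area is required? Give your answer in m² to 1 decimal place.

176.7

Summing Sᵢαᵢ: 21.047 + 0.312 + 2.762 + 150.567 → A₁ = 174.688 sabins.
V = 922.716 m³. Target absorption A₂ = 0.161 × 922.716 / 0.47 = 316.079 sabins.
ΔA needed = 316.079 − 174.688 = 141.391 sabins.
Net gain per m²: Δα = 0.81 − 0.01 = 0.80.
Area = ΔA/Δα = 141.391/0.80 = 176.7 m².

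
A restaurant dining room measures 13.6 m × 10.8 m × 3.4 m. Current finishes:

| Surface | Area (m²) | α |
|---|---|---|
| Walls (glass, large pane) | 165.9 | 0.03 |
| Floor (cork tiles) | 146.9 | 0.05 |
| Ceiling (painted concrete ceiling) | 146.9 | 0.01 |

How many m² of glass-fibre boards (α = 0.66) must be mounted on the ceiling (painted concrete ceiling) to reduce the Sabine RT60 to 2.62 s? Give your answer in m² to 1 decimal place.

A₁ = Σ Sᵢαᵢ = 165.9·0.03 + 146.9·0.05 + 146.9·0.01 = 13.791 sabins.
V = 499.392 m³. Target absorption A₂ = 0.161 × 499.392 / 2.62 = 30.688 sabins.
Absorption to add: 30.688 − 13.791 = 16.897 sabins.
Each m² of panel replacing the ceiling (painted concrete ceiling) adds (0.66 − 0.01) = 0.65 sabins.
Area = ΔA/Δα = 16.897/0.65 = 26.0 m².

26.0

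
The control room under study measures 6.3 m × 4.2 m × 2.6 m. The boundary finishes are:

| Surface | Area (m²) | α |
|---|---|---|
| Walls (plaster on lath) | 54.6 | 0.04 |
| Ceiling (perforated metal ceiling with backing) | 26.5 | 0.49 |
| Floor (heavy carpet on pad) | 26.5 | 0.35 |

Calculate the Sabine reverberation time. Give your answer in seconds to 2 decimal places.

0.45 s

Summing Sᵢαᵢ: 2.184 + 12.985 + 9.275 → A = 24.444 sabins.
Volume V = 6.3 × 4.2 × 2.6 = 68.796 m³.
RT60 = 0.161 · V / A = 0.161 × 68.796 / 24.444 = 0.45 s.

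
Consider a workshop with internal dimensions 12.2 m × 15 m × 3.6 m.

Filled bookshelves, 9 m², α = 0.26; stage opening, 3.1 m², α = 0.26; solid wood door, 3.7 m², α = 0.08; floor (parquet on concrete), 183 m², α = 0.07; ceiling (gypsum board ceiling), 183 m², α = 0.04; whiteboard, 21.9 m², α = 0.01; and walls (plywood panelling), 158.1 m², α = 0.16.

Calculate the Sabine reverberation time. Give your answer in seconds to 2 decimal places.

2.16 sec

Equivalent absorption area: A = 9×0.26 + 3.1×0.26 + 3.7×0.08 + 183×0.07 + 183×0.04 + 21.9×0.01 + 158.1×0.16 = 49.087 m².
V = 12.2·15·3.6 = 658.8 m³.
RT60 = 0.161 · V / A = 0.161 × 658.8 / 49.087 = 2.16 s.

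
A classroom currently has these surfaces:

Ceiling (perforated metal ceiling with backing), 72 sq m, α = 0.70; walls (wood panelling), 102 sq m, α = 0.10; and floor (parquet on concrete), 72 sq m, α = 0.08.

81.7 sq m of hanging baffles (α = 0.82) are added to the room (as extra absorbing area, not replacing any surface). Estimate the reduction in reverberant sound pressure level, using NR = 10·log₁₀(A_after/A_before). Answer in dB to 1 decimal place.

A_before = Σ Sᵢαᵢ = 72*0.70 + 102*0.10 + 72*0.08 = 66.360 sabins.
Added absorption = 81.7 × 0.82 = 66.994 sabins.
New total A_after = 133.354 sabins.
NR = 10·log₁₀(133.354/66.360) = 3.0 dB.

3.0 dB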